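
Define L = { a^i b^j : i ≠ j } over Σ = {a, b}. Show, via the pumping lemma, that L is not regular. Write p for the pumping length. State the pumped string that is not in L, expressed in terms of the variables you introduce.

a^{p+p!} b^{p+p!}

Assume L is regular; let p be its pumping constant.
Choose w = a^p b^{p+p!}. Since p ≠ p+p!, w ∈ L; and |w| ≥ p.
Write w = xyz as guaranteed by the lemma, with |xy| ≤ p and |y| > 0.
Since the first p symbols of w are all a's and |xy| ≤ p, y lies entirely in the leading a-block: y = a^k for some k with 1 ≤ k ≤ p.
Since 1 ≤ k ≤ p, k divides p!; set t = 1 + p!/k. Then xy^t z has p + (p!/k)·k = p + p! copies of a. Now the a-count equals the b-count, so i ≠ j fails. So xy^t z = a^{p+p!} b^{p+p!} ∉ L.
Contradiction. Therefore L is not regular.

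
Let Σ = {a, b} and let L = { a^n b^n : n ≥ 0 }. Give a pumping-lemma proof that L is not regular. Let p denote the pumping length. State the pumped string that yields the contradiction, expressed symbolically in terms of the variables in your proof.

a^{p+k} b^p

Assume L is regular. Let p be the pumping length given by the pumping lemma.
Choose w = a^p b^p, which is in L with |w| = 2p ≥ p.
Write w = xyz as guaranteed by the lemma, with |xy| ≤ p and |y| ≥ 1.
Because |xy| ≤ p and w begins with p copies of a, we have y = a^k with 1 ≤ k ≤ p.
Pump with i = 2: xy^2z = a^{p+k} b^p. For this to lie in L we would need p = p+k, which forces k = 0. But k ≥ 1, so xy^2z ∉ L.
This contradicts the pumping lemma, so L is not regular.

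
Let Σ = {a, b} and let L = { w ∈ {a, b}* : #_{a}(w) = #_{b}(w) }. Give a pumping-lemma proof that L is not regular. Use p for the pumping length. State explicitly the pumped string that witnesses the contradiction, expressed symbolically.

Assume L is regular; let p be its pumping constant.
Choose w = a^p b^p ∈ L with |w| = 2p ≥ p.
Write w = xyz as guaranteed by the lemma, with |xy| ≤ p and |y| ≥ 1.
Because |xy| ≤ p and w begins with p copies of a, we have y = a^k with 1 ≤ k ≤ p.
Pump with i = 2: xy^2z = a^{p+k} b^p has p+k occurrences of a but only p of b. Since k ≥ 1 the counts differ, so xy^2z ∉ L.
This contradicts the pumping lemma, so L is not regular.

a^{p+k} b^p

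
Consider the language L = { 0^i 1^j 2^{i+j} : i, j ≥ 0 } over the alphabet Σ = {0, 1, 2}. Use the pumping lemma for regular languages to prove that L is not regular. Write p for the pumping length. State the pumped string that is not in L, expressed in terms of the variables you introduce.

0^{p+k} 1^p 2^{2p}

Assume L is regular. Let p be the pumping length given by the pumping lemma.
Take w = 0^p 1^p 2^{2p} ∈ L (with i=j=p, i+j=2p), |w| = 4p ≥ p.
The pumping lemma gives a decomposition w = xyz where |xy| ≤ p and |y| > 0.
Since the first p symbols of w are all 0's and |xy| ≤ p, y lies entirely in the leading 0-block: y = 0^k for some k with 1 ≤ k ≤ p.
Consider xy^2z = 0^{p+k} 1^p 2^{2p}. Now the 0- and 1-counts sum to 2p+k, but the 2-count is 2p ≠ 2p+k. So xy^2z ∉ L.
This contradicts the pumping lemma, so L is not regular.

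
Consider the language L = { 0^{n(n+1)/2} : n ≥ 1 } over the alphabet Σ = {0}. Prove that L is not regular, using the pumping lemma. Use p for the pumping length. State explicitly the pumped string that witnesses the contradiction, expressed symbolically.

Assume L is regular; let p be its pumping constant.
Take w = 0^{p(p+1)/2} ∈ L with |w| = p(p+1)/2 ≥ p.
Write w = xyz as guaranteed by the lemma, with |xy| ≤ p and |y| ≥ 1.
Then y = 0^k for some k with 1 ≤ k ≤ p.
Pump with i = 2: xy^2z = 0^{p(p+1)/2+k}. Since 1 ≤ k ≤ p, p(p+1)/2 < p(p+1)/2+k ≤ p(p+1)/2+p < (p+1)(p+2)/2, so p(p+1)/2+k is strictly between consecutive triangular numbers. So xy^2z ∉ L.
Contradiction. Therefore L is not regular.

0^{p(p+1)/2+k}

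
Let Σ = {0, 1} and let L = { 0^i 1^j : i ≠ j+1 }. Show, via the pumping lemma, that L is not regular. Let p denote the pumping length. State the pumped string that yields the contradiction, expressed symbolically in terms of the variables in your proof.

Toward a contradiction, assume L is regular with pumping length p.
Choose w = 0^p 1^{p+p!-1}. Since p ≠ (p+p!-1)+1 = p+p!, w ∈ L; and |w| ≥ p.
The pumping lemma gives a decomposition w = xyz where |xy| ≤ p and |y| ≥ 1.
Since the first p symbols of w are all 0's and |xy| ≤ p, y lies entirely in the leading 0-block: y = 0^k for some k with 1 ≤ k ≤ p.
Since 1 ≤ k ≤ p, k divides p!; set t = 1 + p!/k. Then xy^t z has p + (p!/k)·k = p + p! copies of 0. Now the 0-count is p+p! and (1-count)+1 = (p+p!-1)+1 = p+p!, so i ≠ j+1 fails. So xy^t z = 0^{p+p!} 1^{p+p!-1} ∉ L.
This is a contradiction; hence L is not regular.

0^{p+p!} 1^{p+p!-1}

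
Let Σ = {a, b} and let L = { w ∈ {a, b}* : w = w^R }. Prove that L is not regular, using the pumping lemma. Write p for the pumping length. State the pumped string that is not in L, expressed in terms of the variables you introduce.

a^{p+k} b a^p

Toward a contradiction, assume L is regular with pumping length p.
Take w = a^p b a^p, a palindrome of length 2p+1 ≥ p.
By the pumping lemma, w = xyz with |xy| ≤ p and y is nonempty.
Since the first p symbols of w are all a's and |xy| ≤ p, y lies entirely in the leading a-block: y = a^k for some k with 1 ≤ k ≤ p.
Pump with i = 2: xy^2z = a^{p+k} b a^p. Its reverse is a^p b a^{p+k}, which differs from xy^2z since k ≥ 1. So xy^2z is not a palindrome and xy^2z ∉ L.
This is a contradiction; hence L is not regular.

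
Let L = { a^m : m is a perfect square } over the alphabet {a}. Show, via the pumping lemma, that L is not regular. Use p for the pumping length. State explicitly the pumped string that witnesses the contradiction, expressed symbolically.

a^{p²+k}

Assume L is regular. Let p be the pumping length given by the pumping lemma.
Take w = a^{p²} ∈ L with |w| = p² ≥ p.
The pumping lemma gives a decomposition w = xyz where |xy| ≤ p and |y| > 0.
Then y = a^k for some k with 1 ≤ k ≤ p.
Pump with i = 2: xy^2z = a^{p²+k}. Since 1 ≤ k ≤ p, p² < p²+k ≤ p²+p < (p+1)², so p²+k lies strictly between consecutive squares and is not a perfect square. So xy^2z ∉ L.
This is a contradiction; hence L is not regular.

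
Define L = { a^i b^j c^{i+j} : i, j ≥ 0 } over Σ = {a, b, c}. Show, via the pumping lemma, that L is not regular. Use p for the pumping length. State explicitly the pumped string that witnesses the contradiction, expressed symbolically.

Assume L is regular. Let p be the pumping length given by the pumping lemma.
Take w = a^p b^p c^{2p} ∈ L (with i=j=p, i+j=2p), |w| = 4p ≥ p.
The pumping lemma gives a decomposition w = xyz where |xy| ≤ p and |y| ≥ 1.
The first p characters of w are a's, so xy (and hence y) consists only of a's. Write y = a^k, 1 ≤ k ≤ p.
Consider xy^2z = a^{p+k} b^p c^{2p}. Now the a- and b-counts sum to 2p+k, but the c-count is 2p ≠ 2p+k. So xy^2z ∉ L.
This is a contradiction; hence L is not regular.

a^{p+k} b^p c^{2p}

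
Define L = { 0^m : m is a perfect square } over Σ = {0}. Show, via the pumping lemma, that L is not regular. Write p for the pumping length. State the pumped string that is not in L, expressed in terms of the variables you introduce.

0^{p²+k}

Toward a contradiction, assume L is regular with pumping length p.
Take w = 0^{p²} ∈ L with |w| = p² ≥ p.
Write w = xyz as guaranteed by the lemma, with |xy| ≤ p and |y| > 0.
Then y = 0^k for some k with 1 ≤ k ≤ p.
Pump with i = 2: xy^2z = 0^{p²+k}. Since 1 ≤ k ≤ p, p² < p²+k ≤ p²+p < (p+1)², so p²+k lies strictly between consecutive squares and is not a perfect square. So xy^2z ∉ L.
Contradiction. Therefore L is not regular.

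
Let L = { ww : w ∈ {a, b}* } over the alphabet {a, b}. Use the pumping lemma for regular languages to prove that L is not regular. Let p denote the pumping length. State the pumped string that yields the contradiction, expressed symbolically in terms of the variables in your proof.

a^{p+k} b^p a^p b^p

Assume L is regular. Let p be the pumping length given by the pumping lemma.
Take w = a^p b^p a^p b^p = uu where u = a^pb^p; then w ∈ L and |w| = 4p ≥ p.
By the pumping lemma, w = xyz with |xy| ≤ p and |y| ≥ 1.
The first p characters of w are a's, so xy (and hence y) consists only of a's. Write y = a^k, 1 ≤ k ≤ p.
Pump with i = 2: xy^2z = a^{p+k} b^p a^p b^p, of length 4p+k. Suppose this equals vv. The string starts with a and ends with b, so v does too; thus the boundary between the two copies of v is a b→a transition. There is exactly one such transition, at position 2p+k, so |v| = 2p+k and |vv| = 4p+2k ≠ 4p+k since k ≥ 1. So xy^2z ∉ L.
This contradicts the pumping lemma, so L is not regular.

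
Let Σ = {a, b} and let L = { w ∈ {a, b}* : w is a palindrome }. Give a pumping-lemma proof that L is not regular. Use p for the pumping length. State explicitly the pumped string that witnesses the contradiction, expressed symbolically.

a^{p+k} b a^p

Assume L is regular. Let p be the pumping length given by the pumping lemma.
Take w = a^p b a^p, a palindrome of length 2p+1 ≥ p.
The pumping lemma gives a decomposition w = xyz where |xy| ≤ p and |y| > 0.
Because |xy| ≤ p and w begins with p copies of a, we have y = a^k with 1 ≤ k ≤ p.
Pump with i = 2: xy^2z = a^{p+k} b a^p. Its reverse is a^p b a^{p+k}, which differs from xy^2z since k ≥ 1. So xy^2z is not a palindrome and xy^2z ∉ L.
Contradiction. Therefore L is not regular.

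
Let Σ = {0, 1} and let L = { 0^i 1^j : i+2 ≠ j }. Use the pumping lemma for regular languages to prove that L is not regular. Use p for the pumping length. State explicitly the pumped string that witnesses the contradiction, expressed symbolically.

0^{p+p!} 1^{p+p!+2}

Assume L is regular. Let p be the pumping length given by the pumping lemma.
Choose w = 0^p 1^{p+p!+2}. Since p ≠ (p+p!+2)-2 = p+p!, w ∈ L; and |w| ≥ p.
The pumping lemma gives a decomposition w = xyz where |xy| ≤ p and |y| ≥ 1.
The first p characters of w are 0's, so xy (and hence y) consists only of 0's. Write y = 0^k, 1 ≤ k ≤ p.
Since 1 ≤ k ≤ p, k divides p!; set t = 1 + p!/k. Then xy^t z has p + (p!/k)·k = p + p! copies of 0. Now the 0-count is p+p! and (1-count)-2 = (p+p!+2)-2 = p+p!, so i+2 ≠ j fails. So xy^t z = 0^{p+p!} 1^{p+p!+2} ∉ L.
This is a contradiction; hence L is not regular.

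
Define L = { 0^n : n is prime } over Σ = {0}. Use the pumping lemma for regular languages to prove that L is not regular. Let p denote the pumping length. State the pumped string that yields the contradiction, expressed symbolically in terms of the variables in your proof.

0^{q(1+k)}

Suppose for contradiction that L is regular, and let p be the pumping length.
Let q be a prime with q ≥ p+2 (infinitely many primes exist), and take w = 0^q ∈ L with |w| = q ≥ p.
The pumping lemma gives a decomposition w = xyz where |xy| ≤ p and y is nonempty.
Then y = 0^k for some k with 1 ≤ k ≤ p.
Since 1 ≤ k ≤ p, |xz| = q-k. Pump with i = q+1: |xy^{q+1}z| = (q-k)+(q+1)k = q+qk = q(1+k), which is composite (both factors ≥ 2). So xy^{q+1}z = 0^{q(1+k)} ∉ L.
Contradiction. Therefore L is not regular.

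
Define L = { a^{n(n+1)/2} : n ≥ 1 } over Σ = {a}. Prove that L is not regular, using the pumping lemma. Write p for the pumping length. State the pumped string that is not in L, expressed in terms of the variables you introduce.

Toward a contradiction, assume L is regular with pumping length p.
Take w = a^{p(p+1)/2} ∈ L with |w| = p(p+1)/2 ≥ p.
The pumping lemma gives a decomposition w = xyz where |xy| ≤ p and y is nonempty.
Then y = a^k for some k with 1 ≤ k ≤ p.
Pump with i = 2: xy^2z = a^{p(p+1)/2+k}. Since 1 ≤ k ≤ p, p(p+1)/2 < p(p+1)/2+k ≤ p(p+1)/2+p < (p+1)(p+2)/2, so p(p+1)/2+k is strictly between consecutive triangular numbers. So xy^2z ∉ L.
This is a contradiction; hence L is not regular.

a^{p(p+1)/2+k}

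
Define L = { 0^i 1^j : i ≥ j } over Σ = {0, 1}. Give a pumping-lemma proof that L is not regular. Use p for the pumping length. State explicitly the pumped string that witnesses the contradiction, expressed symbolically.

Toward a contradiction, assume L is regular with pumping length p.
Choose w = 0^p 1^p ∈ L, with |w| = 2p ≥ p.
Write w = xyz as guaranteed by the lemma, with |xy| ≤ p and y is nonempty.
Since the first p symbols of w are all 0's and |xy| ≤ p, y lies entirely in the leading 0-block: y = 0^k for some k with 1 ≤ k ≤ p.
Consider xy^0z = xz = 0^{p-k} 1^p. Since k ≥ 1, the 0-count p-k is less than p, so i ≥ j fails; thus xz ∉ L.
Contradiction. Therefore L is not regular.

0^{p-k} 1^p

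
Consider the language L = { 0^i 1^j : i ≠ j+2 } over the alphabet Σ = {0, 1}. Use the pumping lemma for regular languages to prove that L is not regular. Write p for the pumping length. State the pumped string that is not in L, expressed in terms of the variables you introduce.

0^{p+p!} 1^{p+p!-2}

Assume L is regular; let p be its pumping constant.
Choose w = 0^p 1^{p+p!-2}. Since p ≠ (p+p!-2)+2 = p+p!, w ∈ L; and |w| ≥ p.
By the pumping lemma, w = xyz with |xy| ≤ p and |y| > 0.
The first p characters of w are 0's, so xy (and hence y) consists only of 0's. Write y = 0^k, 1 ≤ k ≤ p.
Since 1 ≤ k ≤ p, k divides p!; set t = 1 + p!/k. Then xy^t z has p + (p!/k)·k = p + p! copies of 0. Now the 0-count is p+p! and (1-count)+2 = (p+p!-2)+2 = p+p!, so i ≠ j+2 fails. So xy^t z = 0^{p+p!} 1^{p+p!-2} ∉ L.
Contradiction. Therefore L is not regular.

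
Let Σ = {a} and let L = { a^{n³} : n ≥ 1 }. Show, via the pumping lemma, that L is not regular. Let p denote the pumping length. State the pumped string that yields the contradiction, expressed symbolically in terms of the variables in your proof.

a^{p³+k}

Toward a contradiction, assume L is regular with pumping length p.
Take w = a^{p³} ∈ L with |w| = p³ ≥ p.
Write w = xyz as guaranteed by the lemma, with |xy| ≤ p and y is nonempty.
Then y = a^k for some k with 1 ≤ k ≤ p.
Pump with i = 2: xy^2z = a^{p³+k}. Since 1 ≤ k ≤ p, p³ < p³+k ≤ p³+p < p³+3p²+3p+1 = (p+1)³, so p³+k is not a perfect cube. So xy^2z ∉ L.
This contradicts the pumping lemma, so L is not regular.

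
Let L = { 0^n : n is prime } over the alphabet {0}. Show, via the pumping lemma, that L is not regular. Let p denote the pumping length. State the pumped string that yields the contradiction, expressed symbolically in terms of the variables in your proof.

Assume L is regular; let p be its pumping constant.
Let q be a prime with q ≥ p+2 (infinitely many primes exist), and take w = 0^q ∈ L with |w| = q ≥ p.
By the pumping lemma, w = xyz with |xy| ≤ p and |y| ≥ 1.
Then y = 0^k for some k with 1 ≤ k ≤ p.
Since 1 ≤ k ≤ p, |xz| = q-k. Pump with i = q+1: |xy^{q+1}z| = (q-k)+(q+1)k = q+qk = q(1+k), which is composite (both factors ≥ 2). So xy^{q+1}z = 0^{q(1+k)} ∉ L.
This is a contradiction; hence L is not regular.

0^{q(1+k)}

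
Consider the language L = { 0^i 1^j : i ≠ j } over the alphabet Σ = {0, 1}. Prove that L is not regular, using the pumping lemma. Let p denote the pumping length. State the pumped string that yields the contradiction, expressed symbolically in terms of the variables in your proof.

0^{p+p!} 1^{p+p!}

Suppose for contradiction that L is regular, and let p be the pumping length.
Choose w = 0^p 1^{p+p!}. Since p ≠ p+p!, w ∈ L; and |w| ≥ p.
The pumping lemma gives a decomposition w = xyz where |xy| ≤ p and |y| ≥ 1.
The first p characters of w are 0's, so xy (and hence y) consists only of 0's. Write y = 0^k, 1 ≤ k ≤ p.
Since 1 ≤ k ≤ p, k divides p!; set t = 1 + p!/k. Then xy^t z has p + (p!/k)·k = p + p! copies of 0. Now the 0-count equals the 1-count, so i ≠ j fails. So xy^t z = 0^{p+p!} 1^{p+p!} ∉ L.
This is a contradiction; hence L is not regular.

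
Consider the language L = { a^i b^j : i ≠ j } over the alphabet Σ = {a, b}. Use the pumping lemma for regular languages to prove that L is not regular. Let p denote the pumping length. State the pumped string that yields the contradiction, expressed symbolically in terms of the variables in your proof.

Toward a contradiction, assume L is regular with pumping length p.
Choose w = a^p b^{p+p!}. Since p ≠ p+p!, w ∈ L; and |w| ≥ p.
Write w = xyz as guaranteed by the lemma, with |xy| ≤ p and y is nonempty.
Since the first p symbols of w are all a's and |xy| ≤ p, y lies entirely in the leading a-block: y = a^k for some k with 1 ≤ k ≤ p.
Since 1 ≤ k ≤ p, k divides p!; set t = 1 + p!/k. Then xy^t z has p + (p!/k)·k = p + p! copies of a. Now the a-count equals the b-count, so i ≠ j fails. So xy^t z = a^{p+p!} b^{p+p!} ∉ L.
Contradiction. Therefore L is not regular.

a^{p+p!} b^{p+p!}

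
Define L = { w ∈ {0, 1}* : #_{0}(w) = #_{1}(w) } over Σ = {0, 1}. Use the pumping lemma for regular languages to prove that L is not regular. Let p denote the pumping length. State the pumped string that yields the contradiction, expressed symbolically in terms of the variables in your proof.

Assume L is regular; let p be its pumping constant.
Choose w = 0^p 1^p ∈ L with |w| = 2p ≥ p.
By the pumping lemma, w = xyz with |xy| ≤ p and |y| > 0.
Because |xy| ≤ p and w begins with p copies of 0, we have y = 0^k with 1 ≤ k ≤ p.
Pump with i = 2: xy^2z = 0^{p+k} 1^p has p+k occurrences of 0 but only p of 1. Since k ≥ 1 the counts differ, so xy^2z ∉ L.
This contradicts the pumping lemma, so L is not regular.

0^{p+k} 1^p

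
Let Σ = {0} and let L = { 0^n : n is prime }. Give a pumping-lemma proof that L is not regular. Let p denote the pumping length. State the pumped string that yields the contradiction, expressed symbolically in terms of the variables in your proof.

0^{q(1+k)}

Assume L is regular. Let p be the pumping length given by the pumping lemma.
Let q be a prime with q ≥ p+2 (infinitely many primes exist), and take w = 0^q ∈ L with |w| = q ≥ p.
Write w = xyz as guaranteed by the lemma, with |xy| ≤ p and |y| ≥ 1.
Then y = 0^k for some k with 1 ≤ k ≤ p.
Since 1 ≤ k ≤ p, |xz| = q-k. Pump with i = q+1: |xy^{q+1}z| = (q-k)+(q+1)k = q+qk = q(1+k), which is composite (both factors ≥ 2). So xy^{q+1}z = 0^{q(1+k)} ∉ L.
This contradicts the pumping lemma, so L is not regular.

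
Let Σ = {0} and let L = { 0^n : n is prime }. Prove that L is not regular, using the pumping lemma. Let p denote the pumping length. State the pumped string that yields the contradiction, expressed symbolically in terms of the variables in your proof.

0^{q(1+k)}

Toward a contradiction, assume L is regular with pumping length p.
Let q be a prime with q ≥ p+2 (infinitely many primes exist), and take w = 0^q ∈ L with |w| = q ≥ p.
Write w = xyz as guaranteed by the lemma, with |xy| ≤ p and y is nonempty.
Then y = 0^k for some k with 1 ≤ k ≤ p.
Since 1 ≤ k ≤ p, |xz| = q-k. Pump with i = q+1: |xy^{q+1}z| = (q-k)+(q+1)k = q+qk = q(1+k), which is composite (both factors ≥ 2). So xy^{q+1}z = 0^{q(1+k)} ∉ L.
This contradicts the pumping lemma, so L is not regular.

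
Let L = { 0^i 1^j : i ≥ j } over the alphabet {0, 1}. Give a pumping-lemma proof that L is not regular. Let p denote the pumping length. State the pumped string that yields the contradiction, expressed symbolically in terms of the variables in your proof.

Suppose for contradiction that L is regular, and let p be the pumping length.
Choose w = 0^p 1^p ∈ L, with |w| = 2p ≥ p.
Write w = xyz as guaranteed by the lemma, with |xy| ≤ p and |y| > 0.
Because |xy| ≤ p and w begins with p copies of 0, we have y = 0^k with 1 ≤ k ≤ p.
Consider xy^0z = xz = 0^{p-k} 1^p. Since k ≥ 1, the 0-count p-k is less than p, so i ≥ j fails; thus xz ∉ L.
Contradiction. Therefore L is not regular.

0^{p-k} 1^p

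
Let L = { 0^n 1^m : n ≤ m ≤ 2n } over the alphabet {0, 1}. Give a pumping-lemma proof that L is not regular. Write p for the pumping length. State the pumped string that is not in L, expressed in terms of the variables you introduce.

Suppose for contradiction that L is regular, and let p be the pumping length.
Take w = 0^p 1^p ∈ L (since p ≤ p ≤ 2p), with |w| = 2p ≥ p.
By the pumping lemma, w = xyz with |xy| ≤ p and y is nonempty.
Since the first p symbols of w are all 0's and |xy| ≤ p, y lies entirely in the leading 0-block: y = 0^k for some k with 1 ≤ k ≤ p.
Pump with i = 2: xy^2z = 0^{p+k} 1^p. Now n = p+k > p = m, so the condition n ≤ m fails. Thus xy^2z ∉ L.
This contradicts the pumping lemma, so L is not regular.

0^{p+k} 1^p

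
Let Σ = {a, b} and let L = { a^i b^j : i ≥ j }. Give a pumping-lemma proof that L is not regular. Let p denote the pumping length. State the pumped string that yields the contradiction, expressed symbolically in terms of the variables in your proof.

a^{p-k} b^p

Assume L is regular. Let p be the pumping length given by the pumping lemma.
Choose w = a^p b^p ∈ L, with |w| = 2p ≥ p.
Write w = xyz as guaranteed by the lemma, with |xy| ≤ p and y is nonempty.
Because |xy| ≤ p and w begins with p copies of a, we have y = a^k with 1 ≤ k ≤ p.
Consider xy^0z = xz = a^{p-k} b^p. Since k ≥ 1, the a-count p-k is less than p, so i ≥ j fails; thus xz ∉ L.
Contradiction. Therefore L is not regular.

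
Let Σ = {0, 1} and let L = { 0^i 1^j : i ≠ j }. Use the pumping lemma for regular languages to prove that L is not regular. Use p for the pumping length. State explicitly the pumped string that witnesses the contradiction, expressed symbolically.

Assume L is regular; let p be its pumping constant.
Choose w = 0^p 1^{p+p!}. Since p ≠ p+p!, w ∈ L; and |w| ≥ p.
By the pumping lemma, w = xyz with |xy| ≤ p and y is nonempty.
Because |xy| ≤ p and w begins with p copies of 0, we have y = 0^k with 1 ≤ k ≤ p.
Since 1 ≤ k ≤ p, k divides p!; set t = 1 + p!/k. Then xy^t z has p + (p!/k)·k = p + p! copies of 0. Now the 0-count equals the 1-count, so i ≠ j fails. So xy^t z = 0^{p+p!} 1^{p+p!} ∉ L.
This contradicts the pumping lemma, so L is not regular.

0^{p+p!} 1^{p+p!}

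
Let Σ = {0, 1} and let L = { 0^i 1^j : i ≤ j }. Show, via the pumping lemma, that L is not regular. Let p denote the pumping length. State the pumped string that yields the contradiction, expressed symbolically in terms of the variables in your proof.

0^{p+k} 1^p

Suppose for contradiction that L is regular, and let p be the pumping length.
Choose w = 0^p 1^p ∈ L, with |w| = 2p ≥ p.
The pumping lemma gives a decomposition w = xyz where |xy| ≤ p and y is nonempty.
The first p characters of w are 0's, so xy (and hence y) consists only of 0's. Write y = 0^k, 1 ≤ k ≤ p.
Consider xy^2z = 0^{p+k} 1^p. Since k ≥ 1, the 0-count p+k exceeds the 1-count p, so i ≤ j fails; thus xy^2z ∉ L.
This is a contradiction; hence L is not regular.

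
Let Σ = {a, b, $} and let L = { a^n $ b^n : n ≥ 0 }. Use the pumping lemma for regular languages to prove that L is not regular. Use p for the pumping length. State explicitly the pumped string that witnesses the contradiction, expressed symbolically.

a^{p+k} $ b^p

Suppose for contradiction that L is regular, and let p be the pumping length.
Take w = a^p $ b^p ∈ L with |w| = 2p+1 ≥ p.
The pumping lemma gives a decomposition w = xyz where |xy| ≤ p and |y| > 0.
Because |xy| ≤ p and w begins with p copies of a, we have y = a^k with 1 ≤ k ≤ p.
Pump with i = 2: xy^2z = a^{p+k} $ b^p, which would require p+k = p. But k ≥ 1, so xy^2z ∉ L.
This is a contradiction; hence L is not regular.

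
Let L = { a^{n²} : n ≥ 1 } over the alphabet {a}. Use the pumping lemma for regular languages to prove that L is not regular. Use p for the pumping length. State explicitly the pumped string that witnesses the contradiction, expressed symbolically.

a^{p²+k}

Assume L is regular. Let p be the pumping length given by the pumping lemma.
Take w = a^{p²} ∈ L with |w| = p² ≥ p.
By the pumping lemma, w = xyz with |xy| ≤ p and |y| > 0.
Then y = a^k for some k with 1 ≤ k ≤ p.
Pump with i = 2: xy^2z = a^{p²+k}. Since 1 ≤ k ≤ p, p² < p²+k ≤ p²+p < (p+1)², so p²+k lies strictly between consecutive squares and is not a perfect square. So xy^2z ∉ L.
Contradiction. Therefore L is not regular.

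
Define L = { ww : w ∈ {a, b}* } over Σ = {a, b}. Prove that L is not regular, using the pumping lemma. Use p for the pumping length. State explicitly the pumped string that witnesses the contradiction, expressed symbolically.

a^{p+k} b^p a^p b^p

Assume L is regular. Let p be the pumping length given by the pumping lemma.
Take w = a^p b^p a^p b^p = uu where u = a^pb^p; then w ∈ L and |w| = 4p ≥ p.
By the pumping lemma, w = xyz with |xy| ≤ p and y is nonempty.
The first p characters of w are a's, so xy (and hence y) consists only of a's. Write y = a^k, 1 ≤ k ≤ p.
Pump with i = 2: xy^2z = a^{p+k} b^p a^p b^p, of length 4p+k. Suppose this equals vv. The string starts with a and ends with b, so v does too; thus the boundary between the two copies of v is a b→a transition. There is exactly one such transition, at position 2p+k, so |v| = 2p+k and |vv| = 4p+2k ≠ 4p+k since k ≥ 1. So xy^2z ∉ L.
This is a contradiction; hence L is not regular.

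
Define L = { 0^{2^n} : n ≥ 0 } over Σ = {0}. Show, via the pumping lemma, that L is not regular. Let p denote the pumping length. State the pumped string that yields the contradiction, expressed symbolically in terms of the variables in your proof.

Suppose for contradiction that L is regular, and let p be the pumping length.
Take w = 0^{2^p} ∈ L with |w| = 2^p ≥ p.
The pumping lemma gives a decomposition w = xyz where |xy| ≤ p and |y| ≥ 1.
Then y = 0^k for some k with 1 ≤ k ≤ p.
Pump with i = 2: xy^2z = 0^{2^p+k}. Since 1 ≤ k ≤ p < 2^p, we have 2^p < 2^p+k < 2^{p+1}, so 2^p+k is not a power of 2. So xy^2z ∉ L.
Contradiction. Therefore L is not regular.

0^{2^p+k}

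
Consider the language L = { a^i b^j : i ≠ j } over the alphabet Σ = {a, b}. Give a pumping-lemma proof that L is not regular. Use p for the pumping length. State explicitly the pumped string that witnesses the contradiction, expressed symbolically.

a^{p+p!} b^{p+p!}

Assume L is regular; let p be its pumping constant.
Choose w = a^p b^{p+p!}. Since p ≠ p+p!, w ∈ L; and |w| ≥ p.
The pumping lemma gives a decomposition w = xyz where |xy| ≤ p and |y| > 0.
Since the first p symbols of w are all a's and |xy| ≤ p, y lies entirely in the leading a-block: y = a^k for some k with 1 ≤ k ≤ p.
Since 1 ≤ k ≤ p, k divides p!; set t = 1 + p!/k. Then xy^t z has p + (p!/k)·k = p + p! copies of a. Now the a-count equals the b-count, so i ≠ j fails. So xy^t z = a^{p+p!} b^{p+p!} ∉ L.
This is a contradiction; hence L is not regular.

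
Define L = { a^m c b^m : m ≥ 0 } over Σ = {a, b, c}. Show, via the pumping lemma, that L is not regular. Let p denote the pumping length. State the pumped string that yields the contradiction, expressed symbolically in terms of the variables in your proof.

Suppose for contradiction that L is regular, and let p be the pumping length.
Take w = a^p c b^p ∈ L with |w| = 2p+1 ≥ p.
The pumping lemma gives a decomposition w = xyz where |xy| ≤ p and y is nonempty.
Since the first p symbols of w are all a's and |xy| ≤ p, y lies entirely in the leading a-block: y = a^k for some k with 1 ≤ k ≤ p.
Pump with i = 2: xy^2z = a^{p+k} c b^p, which would require p+k = p. But k ≥ 1, so xy^2z ∉ L.
Contradiction. Therefore L is not regular.

a^{p+k} c b^p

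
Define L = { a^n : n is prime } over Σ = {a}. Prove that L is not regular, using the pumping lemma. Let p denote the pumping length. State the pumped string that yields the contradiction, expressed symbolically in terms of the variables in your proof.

a^{q(1+k)}

Assume L is regular; let p be its pumping constant.
Let q be a prime with q ≥ p+2 (infinitely many primes exist), and take w = a^q ∈ L with |w| = q ≥ p.
Write w = xyz as guaranteed by the lemma, with |xy| ≤ p and y is nonempty.
Then y = a^k for some k with 1 ≤ k ≤ p.
Since 1 ≤ k ≤ p, |xz| = q-k. Pump with i = q+1: |xy^{q+1}z| = (q-k)+(q+1)k = q+qk = q(1+k), which is composite (both factors ≥ 2). So xy^{q+1}z = a^{q(1+k)} ∉ L.
Contradiction. Therefore L is not regular.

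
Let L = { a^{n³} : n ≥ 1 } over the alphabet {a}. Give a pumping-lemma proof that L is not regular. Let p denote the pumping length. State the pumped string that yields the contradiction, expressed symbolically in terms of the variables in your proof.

a^{p³+k}

Assume L is regular; let p be its pumping constant.
Take w = a^{p³} ∈ L with |w| = p³ ≥ p.
By the pumping lemma, w = xyz with |xy| ≤ p and |y| ≥ 1.
Then y = a^k for some k with 1 ≤ k ≤ p.
Pump with i = 2: xy^2z = a^{p³+k}. Since 1 ≤ k ≤ p, p³ < p³+k ≤ p³+p < p³+3p²+3p+1 = (p+1)³, so p³+k is not a perfect cube. So xy^2z ∉ L.
This is a contradiction; hence L is not regular.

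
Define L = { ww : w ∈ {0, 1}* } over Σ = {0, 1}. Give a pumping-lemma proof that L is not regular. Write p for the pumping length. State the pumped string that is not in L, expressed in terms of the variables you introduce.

0^{p+k} 1^p 0^p 1^p

Assume L is regular. Let p be the pumping length given by the pumping lemma.
Take w = 0^p 1^p 0^p 1^p = uu where u = 0^p1^p; then w ∈ L and |w| = 4p ≥ p.
By the pumping lemma, w = xyz with |xy| ≤ p and |y| ≥ 1.
Since the first p symbols of w are all 0's and |xy| ≤ p, y lies entirely in the leading 0-block: y = 0^k for some k with 1 ≤ k ≤ p.
Pump with i = 2: xy^2z = 0^{p+k} 1^p 0^p 1^p, of length 4p+k. Suppose this equals vv. The string starts with 0 and ends with 1, so v does too; thus the boundary between the two copies of v is a 1→0 transition. There is exactly one such transition, at position 2p+k, so |v| = 2p+k and |vv| = 4p+2k ≠ 4p+k since k ≥ 1. So xy^2z ∉ L.
This is a contradiction; hence L is not regular.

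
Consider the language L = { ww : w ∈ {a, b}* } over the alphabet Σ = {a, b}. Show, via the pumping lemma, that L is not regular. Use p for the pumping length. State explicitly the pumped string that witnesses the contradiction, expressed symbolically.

Suppose for contradiction that L is regular, and let p be the pumping length.
Take w = a^p b^p a^p b^p = uu where u = a^pb^p; then w ∈ L and |w| = 4p ≥ p.
The pumping lemma gives a decomposition w = xyz where |xy| ≤ p and |y| > 0.
Since the first p symbols of w are all a's and |xy| ≤ p, y lies entirely in the leading a-block: y = a^k for some k with 1 ≤ k ≤ p.
Pump with i = 2: xy^2z = a^{p+k} b^p a^p b^p, of length 4p+k. Suppose this equals vv. The string starts with a and ends with b, so v does too; thus the boundary between the two copies of v is a b→a transition. There is exactly one such transition, at position 2p+k, so |v| = 2p+k and |vv| = 4p+2k ≠ 4p+k since k ≥ 1. So xy^2z ∉ L.
Contradiction. Therefore L is not regular.

a^{p+k} b^p a^p b^p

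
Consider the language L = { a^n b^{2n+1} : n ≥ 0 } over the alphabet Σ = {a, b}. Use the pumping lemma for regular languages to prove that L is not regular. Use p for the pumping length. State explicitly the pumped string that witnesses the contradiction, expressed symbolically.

a^{p+k} b^{2p+1}

Assume L is regular. Let p be the pumping length given by the pumping lemma.
Take w = a^p b^{2p+1}. Then w ∈ L and |w| = 3p+1 ≥ p.
Write w = xyz as guaranteed by the lemma, with |xy| ≤ p and |y| ≥ 1.
Because |xy| ≤ p and w begins with p copies of a, we have y = a^k with 1 ≤ k ≤ p.
Pump with i = 2: xy^2z = a^{p+k} b^{2p+1}. For this to lie in L we would need 2p+1 = 2(p+k)+1, which forces k = 0. But k ≥ 1, so xy^2z ∉ L.
This is a contradiction; hence L is not regular.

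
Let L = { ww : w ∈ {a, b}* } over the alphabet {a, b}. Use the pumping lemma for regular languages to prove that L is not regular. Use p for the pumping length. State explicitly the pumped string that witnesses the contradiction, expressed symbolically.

Suppose for contradiction that L is regular, and let p be the pumping length.
Take w = a^p b^p a^p b^p = uu where u = a^pb^p; then w ∈ L and |w| = 4p ≥ p.
Write w = xyz as guaranteed by the lemma, with |xy| ≤ p and |y| > 0.
The first p characters of w are a's, so xy (and hence y) consists only of a's. Write y = a^k, 1 ≤ k ≤ p.
Pump with i = 2: xy^2z = a^{p+k} b^p a^p b^p, of length 4p+k. Suppose this equals vv. The string starts with a and ends with b, so v does too; thus the boundary between the two copies of v is a b→a transition. There is exactly one such transition, at position 2p+k, so |v| = 2p+k and |vv| = 4p+2k ≠ 4p+k since k ≥ 1. So xy^2z ∉ L.
Contradiction. Therefore L is not regular.

a^{p+k} b^p a^p b^p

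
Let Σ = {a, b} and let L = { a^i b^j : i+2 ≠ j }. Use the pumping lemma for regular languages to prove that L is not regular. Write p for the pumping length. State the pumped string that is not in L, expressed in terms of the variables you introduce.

Assume L is regular. Let p be the pumping length given by the pumping lemma.
Choose w = a^p b^{p+p!+2}. Since p ≠ (p+p!+2)-2 = p+p!, w ∈ L; and |w| ≥ p.
Write w = xyz as guaranteed by the lemma, with |xy| ≤ p and |y| ≥ 1.
The first p characters of w are a's, so xy (and hence y) consists only of a's. Write y = a^k, 1 ≤ k ≤ p.
Since 1 ≤ k ≤ p, k divides p!; set t = 1 + p!/k. Then xy^t z has p + (p!/k)·k = p + p! copies of a. Now the a-count is p+p! and (b-count)-2 = (p+p!+2)-2 = p+p!, so i+2 ≠ j fails. So xy^t z = a^{p+p!} b^{p+p!+2} ∉ L.
Contradiction. Therefore L is not regular.

a^{p+p!} b^{p+p!+2}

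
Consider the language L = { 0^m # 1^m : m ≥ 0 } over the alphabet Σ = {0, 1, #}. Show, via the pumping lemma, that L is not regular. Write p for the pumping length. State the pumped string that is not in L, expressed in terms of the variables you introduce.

Assume L is regular. Let p be the pumping length given by the pumping lemma.
Take w = 0^p # 1^p ∈ L with |w| = 2p+1 ≥ p.
The pumping lemma gives a decomposition w = xyz where |xy| ≤ p and y is nonempty.
The first p characters of w are 0's, so xy (and hence y) consists only of 0's. Write y = 0^k, 1 ≤ k ≤ p.
Pump with i = 2: xy^2z = 0^{p+k} # 1^p, which would require p+k = p. But k ≥ 1, so xy^2z ∉ L.
Contradiction. Therefore L is not regular.

0^{p+k} # 1^p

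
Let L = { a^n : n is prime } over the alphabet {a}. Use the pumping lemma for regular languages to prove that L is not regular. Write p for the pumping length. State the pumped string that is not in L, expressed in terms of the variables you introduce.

Toward a contradiction, assume L is regular with pumping length p.
Let q be a prime with q ≥ p+2 (infinitely many primes exist), and take w = a^q ∈ L with |w| = q ≥ p.
Write w = xyz as guaranteed by the lemma, with |xy| ≤ p and |y| ≥ 1.
Then y = a^k for some k with 1 ≤ k ≤ p.
Since 1 ≤ k ≤ p, |xz| = q-k. Pump with i = q+1: |xy^{q+1}z| = (q-k)+(q+1)k = q+qk = q(1+k), which is composite (both factors ≥ 2). So xy^{q+1}z = a^{q(1+k)} ∉ L.
Contradiction. Therefore L is not regular.

a^{q(1+k)}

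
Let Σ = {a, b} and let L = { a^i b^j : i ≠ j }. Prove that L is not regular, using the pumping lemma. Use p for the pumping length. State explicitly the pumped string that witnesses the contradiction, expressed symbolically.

Toward a contradiction, assume L is regular with pumping length p.
Choose w = a^p b^{p+p!}. Since p ≠ p+p!, w ∈ L; and |w| ≥ p.
By the pumping lemma, w = xyz with |xy| ≤ p and |y| ≥ 1.
Because |xy| ≤ p and w begins with p copies of a, we have y = a^k with 1 ≤ k ≤ p.
Since 1 ≤ k ≤ p, k divides p!; set t = 1 + p!/k. Then xy^t z has p + (p!/k)·k = p + p! copies of a. Now the a-count equals the b-count, so i ≠ j fails. So xy^t z = a^{p+p!} b^{p+p!} ∉ L.
This contradicts the pumping lemma, so L is not regular.

a^{p+p!} b^{p+p!}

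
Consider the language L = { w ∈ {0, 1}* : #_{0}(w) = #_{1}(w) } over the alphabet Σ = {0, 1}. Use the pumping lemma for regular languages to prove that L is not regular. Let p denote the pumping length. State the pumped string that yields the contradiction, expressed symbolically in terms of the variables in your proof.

0^{p+k} 1^p

Toward a contradiction, assume L is regular with pumping length p.
Choose w = 0^p 1^p ∈ L with |w| = 2p ≥ p.
Write w = xyz as guaranteed by the lemma, with |xy| ≤ p and y is nonempty.
Because |xy| ≤ p and w begins with p copies of 0, we have y = 0^k with 1 ≤ k ≤ p.
Pump with i = 2: xy^2z = 0^{p+k} 1^p has p+k occurrences of 0 but only p of 1. Since k ≥ 1 the counts differ, so xy^2z ∉ L.
This is a contradiction; hence L is not regular.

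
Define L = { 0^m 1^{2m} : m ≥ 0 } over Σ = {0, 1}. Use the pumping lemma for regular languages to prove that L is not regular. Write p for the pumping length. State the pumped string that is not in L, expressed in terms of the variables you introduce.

Assume L is regular; let p be its pumping constant.
Choose w = 0^p 1^{2p}, which is in L with |w| = 3p ≥ p.
Write w = xyz as guaranteed by the lemma, with |xy| ≤ p and |y| ≥ 1.
Because |xy| ≤ p and w begins with p copies of 0, we have y = 0^k with 1 ≤ k ≤ p.
Pump with i = 2: xy^2z = 0^{p+k} 1^{2p}. For this to lie in L we would need 2p = 2(p+k), which forces k = 0. But k ≥ 1, so xy^2z ∉ L.
Contradiction. Therefore L is not regular.

0^{p+k} 1^{2p}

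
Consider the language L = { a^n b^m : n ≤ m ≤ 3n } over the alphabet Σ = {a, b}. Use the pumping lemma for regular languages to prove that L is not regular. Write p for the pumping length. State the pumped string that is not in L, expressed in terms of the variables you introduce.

a^{p+k} b^p

Toward a contradiction, assume L is regular with pumping length p.
Take w = a^p b^p ∈ L (since p ≤ p ≤ 3p), with |w| = 2p ≥ p.
By the pumping lemma, w = xyz with |xy| ≤ p and |y| ≥ 1.
The first p characters of w are a's, so xy (and hence y) consists only of a's. Write y = a^k, 1 ≤ k ≤ p.
Pump with i = 2: xy^2z = a^{p+k} b^p. Now n = p+k > p = m, so the condition n ≤ m fails. Thus xy^2z ∉ L.
This is a contradiction; hence L is not regular.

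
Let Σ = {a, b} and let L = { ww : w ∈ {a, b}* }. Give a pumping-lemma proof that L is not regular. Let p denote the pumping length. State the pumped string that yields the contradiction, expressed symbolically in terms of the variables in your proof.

a^{p+k} b^p a^p b^p

Assume L is regular. Let p be the pumping length given by the pumping lemma.
Take w = a^p b^p a^p b^p = uu where u = a^pb^p; then w ∈ L and |w| = 4p ≥ p.
Write w = xyz as guaranteed by the lemma, with |xy| ≤ p and |y| > 0.
Since the first p symbols of w are all a's and |xy| ≤ p, y lies entirely in the leading a-block: y = a^k for some k with 1 ≤ k ≤ p.
Pump with i = 2: xy^2z = a^{p+k} b^p a^p b^p, of length 4p+k. Suppose this equals vv. The string starts with a and ends with b, so v does too; thus the boundary between the two copies of v is a b→a transition. There is exactly one such transition, at position 2p+k, so |v| = 2p+k and |vv| = 4p+2k ≠ 4p+k since k ≥ 1. So xy^2z ∉ L.
This is a contradiction; hence L is not regular.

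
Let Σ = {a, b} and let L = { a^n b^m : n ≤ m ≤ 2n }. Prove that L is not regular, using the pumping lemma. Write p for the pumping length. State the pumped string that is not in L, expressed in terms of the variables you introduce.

a^{p+k} b^p

Assume L is regular. Let p be the pumping length given by the pumping lemma.
Take w = a^p b^p ∈ L (since p ≤ p ≤ 2p), with |w| = 2p ≥ p.
Write w = xyz as guaranteed by the lemma, with |xy| ≤ p and |y| > 0.
Because |xy| ≤ p and w begins with p copies of a, we have y = a^k with 1 ≤ k ≤ p.
Pump with i = 2: xy^2z = a^{p+k} b^p. Now n = p+k > p = m, so the condition n ≤ m fails. Thus xy^2z ∉ L.
Contradiction. Therefore L is not regular.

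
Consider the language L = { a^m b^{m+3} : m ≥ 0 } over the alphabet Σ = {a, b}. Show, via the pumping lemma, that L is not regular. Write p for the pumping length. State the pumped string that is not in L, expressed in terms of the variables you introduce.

Assume L is regular; let p be its pumping constant.
Take w = a^p b^{p+3}. Then w ∈ L and |w| = 2p+3 ≥ p.
The pumping lemma gives a decomposition w = xyz where |xy| ≤ p and |y| ≥ 1.
The first p characters of w are a's, so xy (and hence y) consists only of a's. Write y = a^k, 1 ≤ k ≤ p.
Pump with i = 2: xy^2z = a^{p+k} b^{p+3}. For this to lie in L we would need p+3 = (p+k)+3, which forces k = 0. But k ≥ 1, so xy^2z ∉ L.
This contradicts the pumping lemma, so L is not regular.

a^{p+k} b^{p+3}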